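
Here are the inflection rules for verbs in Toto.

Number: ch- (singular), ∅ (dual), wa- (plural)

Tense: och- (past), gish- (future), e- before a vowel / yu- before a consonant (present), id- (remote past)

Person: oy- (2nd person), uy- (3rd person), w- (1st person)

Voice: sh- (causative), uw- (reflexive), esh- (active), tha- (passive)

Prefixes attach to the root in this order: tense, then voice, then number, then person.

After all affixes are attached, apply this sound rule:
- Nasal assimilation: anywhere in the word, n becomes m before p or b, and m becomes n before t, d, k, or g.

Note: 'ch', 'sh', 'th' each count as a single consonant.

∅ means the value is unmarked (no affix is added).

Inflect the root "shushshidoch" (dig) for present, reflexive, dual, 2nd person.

Attach tense present yu- (before consonant 'sh') → yushushshidoch.
Attach voice reflexive uw- → uwyushushshidoch.
number = dual: zero marking, form stays uwyushushshidoch.
Attach person 2nd person oy- → oyuwyushushshidoch.
Nasal assimilation: no change.

oyuwyushushshidoch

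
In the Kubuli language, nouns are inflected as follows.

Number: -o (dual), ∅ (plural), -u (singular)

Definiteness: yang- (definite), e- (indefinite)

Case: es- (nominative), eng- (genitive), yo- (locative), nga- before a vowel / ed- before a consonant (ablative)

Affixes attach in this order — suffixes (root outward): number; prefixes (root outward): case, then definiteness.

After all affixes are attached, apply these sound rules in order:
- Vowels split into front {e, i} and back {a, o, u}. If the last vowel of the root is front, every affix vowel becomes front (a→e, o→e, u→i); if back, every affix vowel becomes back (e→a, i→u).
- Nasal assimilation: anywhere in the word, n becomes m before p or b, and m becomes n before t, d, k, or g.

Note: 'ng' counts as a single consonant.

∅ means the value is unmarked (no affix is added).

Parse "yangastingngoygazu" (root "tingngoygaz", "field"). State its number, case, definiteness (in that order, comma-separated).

singular, nominative, definite

Segment: yang-es-tingngoygaz-u.
number: -u → singular.
case: es- → nominative.
definiteness: yang- → definite.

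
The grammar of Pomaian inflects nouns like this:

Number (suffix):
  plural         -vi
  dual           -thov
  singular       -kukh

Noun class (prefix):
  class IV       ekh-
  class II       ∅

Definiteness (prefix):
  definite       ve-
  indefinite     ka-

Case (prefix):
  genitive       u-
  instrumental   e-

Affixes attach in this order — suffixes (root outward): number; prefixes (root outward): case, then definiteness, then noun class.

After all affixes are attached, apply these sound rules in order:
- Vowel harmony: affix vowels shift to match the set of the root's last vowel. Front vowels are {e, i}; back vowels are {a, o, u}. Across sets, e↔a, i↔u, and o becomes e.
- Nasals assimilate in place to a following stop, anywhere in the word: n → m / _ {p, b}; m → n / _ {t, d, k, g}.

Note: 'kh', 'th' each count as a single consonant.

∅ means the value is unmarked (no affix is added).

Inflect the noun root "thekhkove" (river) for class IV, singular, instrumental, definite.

ekhveethekhkovekikh

Attach case instrumental e- → ethekhkove.
Attach definiteness definite ve- → veethekhkove.
Attach noun class class IV ekh- → ekhveethekhkove.
Attach number singular -kukh → ekhveethekhkovekukh.
Apply vowel harmony: ekhveethekhkovekukh → ekhveethekhkovekikh.
Nasal assimilation: no change.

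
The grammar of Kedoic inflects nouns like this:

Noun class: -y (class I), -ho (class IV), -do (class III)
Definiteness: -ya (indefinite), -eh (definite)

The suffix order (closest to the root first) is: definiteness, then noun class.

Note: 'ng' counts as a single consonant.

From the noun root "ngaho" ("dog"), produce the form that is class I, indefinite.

Attach definiteness indefinite -ya → ngahoya.
Attach noun class class I -y → ngahoyay.

ngahoyay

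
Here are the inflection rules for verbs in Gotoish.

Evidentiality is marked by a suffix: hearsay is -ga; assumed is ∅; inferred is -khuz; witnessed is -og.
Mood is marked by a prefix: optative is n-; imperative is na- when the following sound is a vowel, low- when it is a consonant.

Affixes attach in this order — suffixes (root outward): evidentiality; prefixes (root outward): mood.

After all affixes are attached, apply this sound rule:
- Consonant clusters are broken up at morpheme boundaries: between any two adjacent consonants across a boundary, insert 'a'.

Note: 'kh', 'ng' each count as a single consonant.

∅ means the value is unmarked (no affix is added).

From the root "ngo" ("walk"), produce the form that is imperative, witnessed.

lowangoog

Attach mood imperative low- (before consonant 'ng') → lowngo.
Attach evidentiality witnessed -og → lowngoog.
Apply epenthesis: lowngoog → lowangoog.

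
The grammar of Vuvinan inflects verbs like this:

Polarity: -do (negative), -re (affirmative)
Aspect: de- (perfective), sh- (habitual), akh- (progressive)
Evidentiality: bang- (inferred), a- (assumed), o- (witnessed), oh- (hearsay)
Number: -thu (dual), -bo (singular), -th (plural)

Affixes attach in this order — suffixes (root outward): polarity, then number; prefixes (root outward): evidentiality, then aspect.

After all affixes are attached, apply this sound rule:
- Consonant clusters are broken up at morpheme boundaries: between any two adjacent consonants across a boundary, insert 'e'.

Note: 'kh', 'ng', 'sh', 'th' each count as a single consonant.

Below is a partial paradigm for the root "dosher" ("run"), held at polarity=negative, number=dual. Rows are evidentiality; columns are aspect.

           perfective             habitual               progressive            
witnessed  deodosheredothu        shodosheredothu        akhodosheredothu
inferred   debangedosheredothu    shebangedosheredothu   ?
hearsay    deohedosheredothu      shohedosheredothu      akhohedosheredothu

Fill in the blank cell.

akhebangedosheredothu

Attach evidentiality inferred bang- → bangdosher.
Attach polarity negative -do → bangdosherdo.
Attach aspect progressive akh- → akhbangdosherdo.
Attach number dual -thu → akhbangdosherdothu.
Apply epenthesis: akhbangdosherdothu → akhebangedosheredothu.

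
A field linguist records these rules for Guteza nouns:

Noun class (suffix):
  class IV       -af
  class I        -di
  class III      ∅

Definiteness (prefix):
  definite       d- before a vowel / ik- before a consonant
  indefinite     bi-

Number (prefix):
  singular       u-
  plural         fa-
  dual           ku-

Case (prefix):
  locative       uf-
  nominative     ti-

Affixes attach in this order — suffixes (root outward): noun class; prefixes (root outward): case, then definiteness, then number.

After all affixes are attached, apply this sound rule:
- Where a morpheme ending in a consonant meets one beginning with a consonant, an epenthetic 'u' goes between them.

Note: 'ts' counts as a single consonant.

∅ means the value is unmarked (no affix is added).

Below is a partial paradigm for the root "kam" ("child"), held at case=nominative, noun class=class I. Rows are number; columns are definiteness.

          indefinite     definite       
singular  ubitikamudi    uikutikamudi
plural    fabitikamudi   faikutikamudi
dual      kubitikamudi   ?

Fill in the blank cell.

Attach case nominative ti- → tikam.
Attach definiteness definite ik- (before consonant 't') → iktikam.
Attach number dual ku- → kuiktikam.
Attach noun class class I -di → kuiktikamdi.
Apply epenthesis: kuiktikamdi → kuikutikamudi.

kuikutikamudi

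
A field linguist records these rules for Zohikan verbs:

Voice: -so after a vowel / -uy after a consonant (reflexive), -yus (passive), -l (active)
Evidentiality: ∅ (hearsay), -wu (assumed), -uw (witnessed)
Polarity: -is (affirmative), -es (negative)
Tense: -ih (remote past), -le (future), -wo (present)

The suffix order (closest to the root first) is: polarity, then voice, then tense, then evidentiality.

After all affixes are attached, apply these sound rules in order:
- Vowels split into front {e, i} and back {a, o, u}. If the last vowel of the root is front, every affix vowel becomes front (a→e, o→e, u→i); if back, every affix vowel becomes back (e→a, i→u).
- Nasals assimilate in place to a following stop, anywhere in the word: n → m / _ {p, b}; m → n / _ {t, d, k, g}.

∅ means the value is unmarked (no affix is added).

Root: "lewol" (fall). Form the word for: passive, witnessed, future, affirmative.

lewolusyuslauw

Attach polarity affirmative -is → lewolis.
Attach voice passive -yus → lewolisyus.
Attach tense future -le → lewolisyusle.
Attach evidentiality witnessed -uw → lewolisyusleuw.
Apply vowel harmony: lewolisyusleuw → lewolusyuslauw.
Nasal assimilation: no change.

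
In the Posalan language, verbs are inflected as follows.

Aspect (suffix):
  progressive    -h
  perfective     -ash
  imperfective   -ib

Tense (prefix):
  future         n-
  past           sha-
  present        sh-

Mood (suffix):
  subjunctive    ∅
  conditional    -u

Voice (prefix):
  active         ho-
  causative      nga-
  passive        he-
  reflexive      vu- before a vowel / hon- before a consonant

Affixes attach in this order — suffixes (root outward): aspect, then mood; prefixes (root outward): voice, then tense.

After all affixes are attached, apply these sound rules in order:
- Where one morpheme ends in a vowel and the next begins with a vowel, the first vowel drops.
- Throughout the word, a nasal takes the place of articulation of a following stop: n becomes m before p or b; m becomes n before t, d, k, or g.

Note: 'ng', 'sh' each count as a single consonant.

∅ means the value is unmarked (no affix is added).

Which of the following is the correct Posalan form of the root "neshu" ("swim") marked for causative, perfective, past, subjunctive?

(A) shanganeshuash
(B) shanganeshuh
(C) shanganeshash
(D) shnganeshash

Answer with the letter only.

Attach voice causative nga- → nganeshu.
Attach aspect perfective -ash → nganeshuash.
mood = subjunctive: zero marking, form stays nganeshuash.
Attach tense past sha- → shanganeshuash.
Apply vowel deletion: shanganeshuash → shanganeshash.
Nasal assimilation: no change.
So the correct form is shanganeshash, option (C).
(A) shanganeshuash is wrong: it fails to apply the sound rule(s).
(D) shnganeshash is wrong: it uses present instead of past for tense.
(B) shanganeshuh is wrong: it uses progressive instead of perfective for aspect.

C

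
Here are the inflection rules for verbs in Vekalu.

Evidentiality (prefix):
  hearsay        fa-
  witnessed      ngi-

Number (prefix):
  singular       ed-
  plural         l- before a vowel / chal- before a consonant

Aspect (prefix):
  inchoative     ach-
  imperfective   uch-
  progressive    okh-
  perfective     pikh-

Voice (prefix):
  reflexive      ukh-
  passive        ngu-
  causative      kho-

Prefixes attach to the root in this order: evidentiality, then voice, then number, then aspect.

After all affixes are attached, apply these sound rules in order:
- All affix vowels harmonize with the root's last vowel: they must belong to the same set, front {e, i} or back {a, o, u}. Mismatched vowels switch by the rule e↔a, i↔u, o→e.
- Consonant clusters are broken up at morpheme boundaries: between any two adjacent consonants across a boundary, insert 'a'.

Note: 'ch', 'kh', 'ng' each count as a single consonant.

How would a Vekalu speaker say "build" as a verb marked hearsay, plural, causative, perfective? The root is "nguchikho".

Attach evidentiality hearsay fa- → fanguchikho.
Attach voice causative kho- → khofanguchikho.
Attach number plural chal- (before consonant 'kh') → chalkhofanguchikho.
Attach aspect perfective pikh- → pikhchalkhofanguchikho.
Apply vowel harmony: pikhchalkhofanguchikho → pukhchalkhofanguchikho.
Apply epenthesis: pukhchalkhofanguchikho → pukhachalakhofanguchikho.

pukhachalakhofanguchikho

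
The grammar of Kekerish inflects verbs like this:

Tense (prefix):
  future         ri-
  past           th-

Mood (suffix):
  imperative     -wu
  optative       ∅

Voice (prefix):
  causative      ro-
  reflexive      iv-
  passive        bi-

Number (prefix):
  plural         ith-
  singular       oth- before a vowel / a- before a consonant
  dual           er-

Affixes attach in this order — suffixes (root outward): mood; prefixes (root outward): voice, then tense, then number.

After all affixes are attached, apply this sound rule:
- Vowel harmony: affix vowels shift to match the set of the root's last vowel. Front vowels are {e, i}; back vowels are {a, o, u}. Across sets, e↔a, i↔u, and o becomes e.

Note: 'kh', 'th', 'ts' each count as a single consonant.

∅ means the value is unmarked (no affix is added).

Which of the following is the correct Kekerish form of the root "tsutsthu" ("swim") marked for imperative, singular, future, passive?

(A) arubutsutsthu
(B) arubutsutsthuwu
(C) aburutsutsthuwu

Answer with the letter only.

Attach mood imperative -wu → tsutsthuwu.
Attach voice passive bi- → bitsutsthuwu.
Attach tense future ri- → ribitsutsthuwu.
Attach number singular a- (before consonant 'r') → aribitsutsthuwu.
Apply vowel harmony: aribitsutsthuwu → arubutsutsthuwu.
So the correct form is arubutsutsthuwu, option (B).
(A) arubutsutsthu is wrong: it uses optative instead of imperative for mood.
(C) aburutsutsthuwu is wrong: it has the affixes in the wrong order.

B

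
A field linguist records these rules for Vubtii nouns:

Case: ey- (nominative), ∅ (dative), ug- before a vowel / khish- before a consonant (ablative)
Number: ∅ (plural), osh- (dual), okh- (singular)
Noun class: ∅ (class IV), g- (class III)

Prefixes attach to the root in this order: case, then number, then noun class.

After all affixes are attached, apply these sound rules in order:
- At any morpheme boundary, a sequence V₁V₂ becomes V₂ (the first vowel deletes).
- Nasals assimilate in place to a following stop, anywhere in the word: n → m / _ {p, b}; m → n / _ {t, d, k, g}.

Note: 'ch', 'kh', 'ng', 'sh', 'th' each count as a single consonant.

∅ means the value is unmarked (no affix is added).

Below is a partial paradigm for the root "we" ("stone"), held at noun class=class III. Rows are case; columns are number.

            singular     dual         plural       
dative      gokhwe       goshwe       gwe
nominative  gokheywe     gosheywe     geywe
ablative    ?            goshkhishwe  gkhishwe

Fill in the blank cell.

Attach case ablative khish- (before consonant 'w') → khishwe.
Attach number singular okh- → okhkhishwe.
Attach noun class class III g- → gokhkhishwe.
Vowel deletion: no change.
Nasal assimilation: no change.

gokhkhishwe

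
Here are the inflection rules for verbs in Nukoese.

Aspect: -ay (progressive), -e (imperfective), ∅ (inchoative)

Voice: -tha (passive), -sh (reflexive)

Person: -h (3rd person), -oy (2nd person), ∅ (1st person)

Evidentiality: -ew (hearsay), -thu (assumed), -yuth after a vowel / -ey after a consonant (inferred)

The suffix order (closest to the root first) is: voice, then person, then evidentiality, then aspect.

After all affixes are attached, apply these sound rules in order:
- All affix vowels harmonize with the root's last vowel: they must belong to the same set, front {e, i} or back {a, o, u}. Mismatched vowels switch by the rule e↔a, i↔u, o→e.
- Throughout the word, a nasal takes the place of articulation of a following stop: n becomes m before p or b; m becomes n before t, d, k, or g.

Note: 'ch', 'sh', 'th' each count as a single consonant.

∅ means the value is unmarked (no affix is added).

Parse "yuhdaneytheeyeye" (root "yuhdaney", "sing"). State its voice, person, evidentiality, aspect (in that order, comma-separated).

Segment: yuhdaney-tha-oy-ey-e.
voice: -tha → passive.
person: -oy → 2nd person.
evidentiality: -yuth/ey → inferred.
aspect: -e → imperfective.

passive, 2nd person, inferred, imperfective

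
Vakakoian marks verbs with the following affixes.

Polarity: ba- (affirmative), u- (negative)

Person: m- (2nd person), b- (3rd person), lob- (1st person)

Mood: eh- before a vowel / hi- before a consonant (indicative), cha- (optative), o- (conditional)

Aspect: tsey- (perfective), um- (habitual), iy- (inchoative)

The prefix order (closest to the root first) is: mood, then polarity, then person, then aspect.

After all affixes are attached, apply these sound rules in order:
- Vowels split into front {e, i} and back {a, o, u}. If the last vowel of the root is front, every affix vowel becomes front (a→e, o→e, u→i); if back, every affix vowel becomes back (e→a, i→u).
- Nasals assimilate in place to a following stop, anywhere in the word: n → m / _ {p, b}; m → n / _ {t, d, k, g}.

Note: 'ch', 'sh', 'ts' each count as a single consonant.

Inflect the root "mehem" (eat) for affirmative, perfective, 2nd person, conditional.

Attach mood conditional o- → omehem.
Attach polarity affirmative ba- → baomehem.
Attach person 2nd person m- → mbaomehem.
Attach aspect perfective tsey- → tseymbaomehem.
Apply vowel harmony: tseymbaomehem → tseymbeemehem.
Nasal assimilation: no change.

tseymbeemehem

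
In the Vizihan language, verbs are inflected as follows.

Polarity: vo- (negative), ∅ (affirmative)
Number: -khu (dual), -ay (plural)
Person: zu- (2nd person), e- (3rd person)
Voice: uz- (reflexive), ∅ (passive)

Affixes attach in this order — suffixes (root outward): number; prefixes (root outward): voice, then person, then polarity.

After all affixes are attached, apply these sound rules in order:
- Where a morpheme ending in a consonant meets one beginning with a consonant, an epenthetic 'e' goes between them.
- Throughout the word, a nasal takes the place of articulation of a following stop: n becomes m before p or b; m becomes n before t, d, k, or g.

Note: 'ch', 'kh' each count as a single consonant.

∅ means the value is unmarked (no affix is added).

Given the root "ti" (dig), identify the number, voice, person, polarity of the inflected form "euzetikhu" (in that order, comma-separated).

Segment: e-uz-ti-khu.
number: -khu → dual.
voice: uz- → reflexive.
person: e- → 3rd person.
polarity: ∅ → affirmative.

dual, reflexive, 3rd person, affirmative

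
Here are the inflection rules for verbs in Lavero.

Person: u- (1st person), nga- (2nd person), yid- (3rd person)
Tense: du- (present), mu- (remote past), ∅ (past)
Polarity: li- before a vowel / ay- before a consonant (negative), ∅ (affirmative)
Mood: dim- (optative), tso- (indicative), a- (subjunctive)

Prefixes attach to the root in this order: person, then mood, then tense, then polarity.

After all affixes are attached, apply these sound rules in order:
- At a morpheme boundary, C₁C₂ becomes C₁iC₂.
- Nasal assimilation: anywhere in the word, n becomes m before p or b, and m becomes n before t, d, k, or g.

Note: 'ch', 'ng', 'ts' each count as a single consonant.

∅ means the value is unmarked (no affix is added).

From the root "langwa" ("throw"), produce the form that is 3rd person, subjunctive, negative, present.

ayiduayidilangwa

Attach person 3rd person yid- → yidlangwa.
Attach mood subjunctive a- → ayidlangwa.
Attach tense present du- → duayidlangwa.
Attach polarity negative ay- (before consonant 'd') → ayduayidlangwa.
Apply epenthesis: ayduayidlangwa → ayiduayidilangwa.
Nasal assimilation: no change.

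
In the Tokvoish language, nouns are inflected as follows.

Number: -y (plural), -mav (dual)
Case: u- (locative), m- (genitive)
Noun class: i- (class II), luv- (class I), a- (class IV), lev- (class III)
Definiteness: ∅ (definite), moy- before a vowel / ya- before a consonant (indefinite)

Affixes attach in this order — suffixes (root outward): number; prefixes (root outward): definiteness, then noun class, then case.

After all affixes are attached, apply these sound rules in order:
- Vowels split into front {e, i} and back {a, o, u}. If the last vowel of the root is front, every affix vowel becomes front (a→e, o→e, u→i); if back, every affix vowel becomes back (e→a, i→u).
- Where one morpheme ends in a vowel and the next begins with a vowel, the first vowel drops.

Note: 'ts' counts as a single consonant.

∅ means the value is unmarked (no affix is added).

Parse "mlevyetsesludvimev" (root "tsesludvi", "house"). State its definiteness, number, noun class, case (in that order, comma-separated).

indefinite, dual, class III, genitive

Segment: m-lev-ya-tsesludvi-mav.
definiteness: moy/ya- → indefinite.
number: -mav → dual.
noun class: lev- → class III.
case: m- → genitive.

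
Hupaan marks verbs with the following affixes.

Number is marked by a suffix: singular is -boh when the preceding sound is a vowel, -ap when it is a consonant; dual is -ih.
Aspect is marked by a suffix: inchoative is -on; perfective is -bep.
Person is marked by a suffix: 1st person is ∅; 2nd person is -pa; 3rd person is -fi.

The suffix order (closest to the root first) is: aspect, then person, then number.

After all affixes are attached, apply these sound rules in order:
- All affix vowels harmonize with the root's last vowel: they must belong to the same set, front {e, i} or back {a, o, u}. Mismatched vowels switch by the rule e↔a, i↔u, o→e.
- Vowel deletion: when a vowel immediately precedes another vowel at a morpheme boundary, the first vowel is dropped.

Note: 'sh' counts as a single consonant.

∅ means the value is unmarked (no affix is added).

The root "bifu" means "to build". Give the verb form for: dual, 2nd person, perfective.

bifubappuh

Attach aspect perfective -bep → bifubep.
Attach person 2nd person -pa → bifubeppa.
Attach number dual -ih → bifubeppaih.
Apply vowel harmony: bifubeppaih → bifubappauh.
Apply vowel deletion: bifubappauh → bifubappuh.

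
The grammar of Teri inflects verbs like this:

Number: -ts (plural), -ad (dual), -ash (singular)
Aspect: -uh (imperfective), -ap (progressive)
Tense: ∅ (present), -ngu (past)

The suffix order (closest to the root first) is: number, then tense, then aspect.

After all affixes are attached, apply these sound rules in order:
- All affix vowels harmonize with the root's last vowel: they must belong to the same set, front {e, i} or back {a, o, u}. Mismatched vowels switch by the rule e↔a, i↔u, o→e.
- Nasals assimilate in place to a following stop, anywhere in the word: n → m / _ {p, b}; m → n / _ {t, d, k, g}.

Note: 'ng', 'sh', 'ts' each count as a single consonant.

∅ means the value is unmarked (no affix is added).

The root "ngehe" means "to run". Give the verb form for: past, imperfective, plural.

Attach number plural -ts → ngehets.
Attach tense past -ngu → ngehetsngu.
Attach aspect imperfective -uh → ngehetsnguuh.
Apply vowel harmony: ngehetsnguuh → ngehetsngiih.
Nasal assimilation: no change.

ngehetsngiih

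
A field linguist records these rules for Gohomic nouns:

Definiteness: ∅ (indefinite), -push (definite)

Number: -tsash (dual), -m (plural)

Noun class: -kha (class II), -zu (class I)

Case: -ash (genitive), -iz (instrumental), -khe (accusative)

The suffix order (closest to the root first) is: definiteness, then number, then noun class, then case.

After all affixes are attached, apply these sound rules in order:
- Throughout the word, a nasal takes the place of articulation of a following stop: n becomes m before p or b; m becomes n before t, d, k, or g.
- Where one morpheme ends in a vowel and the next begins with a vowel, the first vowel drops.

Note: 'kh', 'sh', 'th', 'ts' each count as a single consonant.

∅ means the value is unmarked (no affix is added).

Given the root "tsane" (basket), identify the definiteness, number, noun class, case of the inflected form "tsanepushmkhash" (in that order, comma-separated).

definite, plural, class II, genitive

Segment: tsane-push-m-kha-ash.
definiteness: -push → definite.
number: -m → plural.
noun class: -kha → class II.
case: -ash → genitive.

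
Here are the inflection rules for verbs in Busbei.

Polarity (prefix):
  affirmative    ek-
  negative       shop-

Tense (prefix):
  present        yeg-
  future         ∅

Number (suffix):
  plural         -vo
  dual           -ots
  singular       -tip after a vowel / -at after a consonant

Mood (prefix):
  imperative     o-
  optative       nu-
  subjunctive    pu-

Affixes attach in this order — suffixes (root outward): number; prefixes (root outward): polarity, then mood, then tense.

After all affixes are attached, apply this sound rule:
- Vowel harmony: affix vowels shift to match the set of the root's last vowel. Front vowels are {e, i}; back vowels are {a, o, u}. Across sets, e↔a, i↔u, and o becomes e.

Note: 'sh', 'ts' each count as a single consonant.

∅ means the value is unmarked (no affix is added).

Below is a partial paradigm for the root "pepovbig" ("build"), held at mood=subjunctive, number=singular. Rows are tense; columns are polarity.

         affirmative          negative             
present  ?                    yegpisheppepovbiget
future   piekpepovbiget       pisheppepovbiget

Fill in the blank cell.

yegpiekpepovbiget

Attach polarity affirmative ek- → ekpepovbig.
Attach mood subjunctive pu- → puekpepovbig.
Attach tense present yeg- → yegpuekpepovbig.
Attach number singular -at (after consonant 'g') → yegpuekpepovbigat.
Apply vowel harmony: yegpuekpepovbigat → yegpiekpepovbiget.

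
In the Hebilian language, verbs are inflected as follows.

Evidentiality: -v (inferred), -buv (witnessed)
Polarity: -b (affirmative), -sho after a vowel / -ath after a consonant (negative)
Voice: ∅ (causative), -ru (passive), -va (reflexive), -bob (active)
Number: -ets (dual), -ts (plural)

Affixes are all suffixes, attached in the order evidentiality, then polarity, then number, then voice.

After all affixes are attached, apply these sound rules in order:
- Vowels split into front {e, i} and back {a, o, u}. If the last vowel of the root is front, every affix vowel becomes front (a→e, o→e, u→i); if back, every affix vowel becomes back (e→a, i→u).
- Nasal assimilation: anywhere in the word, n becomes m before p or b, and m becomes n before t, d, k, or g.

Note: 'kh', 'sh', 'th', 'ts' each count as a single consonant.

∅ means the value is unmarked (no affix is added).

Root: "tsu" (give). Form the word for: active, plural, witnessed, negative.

Attach evidentiality witnessed -buv → tsubuv.
Attach polarity negative -ath (after consonant 'v') → tsubuvath.
Attach number plural -ts → tsubuvathts.
Attach voice active -bob → tsubuvathtsbob.
Vowel harmony: no change.
Nasal assimilation: no change.

tsubuvathtsbob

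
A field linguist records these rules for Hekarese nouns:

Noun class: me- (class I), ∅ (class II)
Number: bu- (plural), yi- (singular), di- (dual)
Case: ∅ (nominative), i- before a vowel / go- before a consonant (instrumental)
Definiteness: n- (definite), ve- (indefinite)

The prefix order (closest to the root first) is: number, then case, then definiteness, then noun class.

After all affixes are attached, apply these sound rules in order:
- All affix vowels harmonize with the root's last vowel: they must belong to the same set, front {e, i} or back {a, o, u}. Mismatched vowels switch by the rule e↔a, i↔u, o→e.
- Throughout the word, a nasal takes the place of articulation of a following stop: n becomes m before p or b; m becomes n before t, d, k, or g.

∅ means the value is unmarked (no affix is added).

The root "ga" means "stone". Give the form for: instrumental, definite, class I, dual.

mangoduga

Attach number dual di- → diga.
Attach case instrumental go- (before consonant 'd') → godiga.
Attach definiteness definite n- → ngodiga.
Attach noun class class I me- → mengodiga.
Apply vowel harmony: mengodiga → mangoduga.
Nasal assimilation: no change.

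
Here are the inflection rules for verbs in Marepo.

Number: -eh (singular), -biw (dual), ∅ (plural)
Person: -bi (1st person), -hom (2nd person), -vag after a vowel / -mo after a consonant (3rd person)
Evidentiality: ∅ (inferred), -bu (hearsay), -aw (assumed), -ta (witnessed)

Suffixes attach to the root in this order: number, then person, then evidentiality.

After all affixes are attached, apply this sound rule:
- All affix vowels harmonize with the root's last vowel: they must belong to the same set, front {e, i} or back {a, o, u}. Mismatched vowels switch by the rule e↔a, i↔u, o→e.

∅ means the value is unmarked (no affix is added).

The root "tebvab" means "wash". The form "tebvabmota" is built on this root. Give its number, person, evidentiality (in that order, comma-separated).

Segment: tebvab-mo-ta.
number: ∅ → plural.
person: -vag/mo → 3rd person.
evidentiality: -ta → witnessed.

plural, 3rd person, witnessed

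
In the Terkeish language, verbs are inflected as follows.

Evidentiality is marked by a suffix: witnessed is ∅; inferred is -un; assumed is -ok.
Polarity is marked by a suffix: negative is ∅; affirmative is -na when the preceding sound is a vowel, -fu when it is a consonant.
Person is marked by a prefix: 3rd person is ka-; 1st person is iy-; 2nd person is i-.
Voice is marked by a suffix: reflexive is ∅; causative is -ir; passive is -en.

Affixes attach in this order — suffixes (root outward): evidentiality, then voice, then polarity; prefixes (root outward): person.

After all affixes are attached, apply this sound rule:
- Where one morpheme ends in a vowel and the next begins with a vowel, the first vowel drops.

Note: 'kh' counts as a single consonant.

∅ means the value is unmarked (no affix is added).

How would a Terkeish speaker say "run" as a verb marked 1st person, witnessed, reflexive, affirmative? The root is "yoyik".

iyyoyikfu

evidentiality = witnessed: zero marking, form stays yoyik.
voice = reflexive: zero marking, form stays yoyik.
Attach person 1st person iy- → iyyoyik.
Attach polarity affirmative -fu (after consonant 'k') → iyyoyikfu.
Vowel deletion: no change.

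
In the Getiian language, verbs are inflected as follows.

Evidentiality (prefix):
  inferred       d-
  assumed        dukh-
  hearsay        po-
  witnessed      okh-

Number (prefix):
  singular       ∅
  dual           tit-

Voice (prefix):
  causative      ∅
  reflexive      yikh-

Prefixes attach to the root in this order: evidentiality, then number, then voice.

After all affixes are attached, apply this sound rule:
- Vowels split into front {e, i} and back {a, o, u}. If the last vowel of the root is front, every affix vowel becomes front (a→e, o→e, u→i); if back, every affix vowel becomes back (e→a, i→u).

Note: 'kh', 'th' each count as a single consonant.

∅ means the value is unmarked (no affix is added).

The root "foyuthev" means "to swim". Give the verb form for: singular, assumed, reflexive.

yikhdikhfoyuthev

Attach evidentiality assumed dukh- → dukhfoyuthev.
number = singular: zero marking, form stays dukhfoyuthev.
Attach voice reflexive yikh- → yikhdukhfoyuthev.
Apply vowel harmony: yikhdukhfoyuthev → yikhdikhfoyuthev.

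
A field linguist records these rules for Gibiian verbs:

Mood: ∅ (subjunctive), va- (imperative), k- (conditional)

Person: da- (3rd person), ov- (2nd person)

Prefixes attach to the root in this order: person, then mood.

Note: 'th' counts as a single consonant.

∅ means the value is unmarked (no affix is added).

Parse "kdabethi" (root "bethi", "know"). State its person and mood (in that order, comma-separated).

Segment: k-da-bethi.
person: da- → 3rd person.
mood: k- → conditional.

3rd person, conditional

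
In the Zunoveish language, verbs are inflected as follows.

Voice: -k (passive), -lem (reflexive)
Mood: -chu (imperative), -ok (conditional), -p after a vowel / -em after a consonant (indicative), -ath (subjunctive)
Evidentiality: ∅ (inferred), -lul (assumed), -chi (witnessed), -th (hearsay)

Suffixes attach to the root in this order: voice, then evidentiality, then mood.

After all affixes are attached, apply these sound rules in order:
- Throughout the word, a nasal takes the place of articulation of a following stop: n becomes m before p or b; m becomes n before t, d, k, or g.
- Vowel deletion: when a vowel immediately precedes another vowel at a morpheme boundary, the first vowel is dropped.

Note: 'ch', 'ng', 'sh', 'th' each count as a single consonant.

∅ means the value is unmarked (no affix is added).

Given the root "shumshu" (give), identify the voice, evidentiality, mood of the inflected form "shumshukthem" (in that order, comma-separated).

passive, hearsay, indicative

Segment: shumshu-k-th-em.
voice: -k → passive.
evidentiality: -th → hearsay.
mood: -p/em → indicative.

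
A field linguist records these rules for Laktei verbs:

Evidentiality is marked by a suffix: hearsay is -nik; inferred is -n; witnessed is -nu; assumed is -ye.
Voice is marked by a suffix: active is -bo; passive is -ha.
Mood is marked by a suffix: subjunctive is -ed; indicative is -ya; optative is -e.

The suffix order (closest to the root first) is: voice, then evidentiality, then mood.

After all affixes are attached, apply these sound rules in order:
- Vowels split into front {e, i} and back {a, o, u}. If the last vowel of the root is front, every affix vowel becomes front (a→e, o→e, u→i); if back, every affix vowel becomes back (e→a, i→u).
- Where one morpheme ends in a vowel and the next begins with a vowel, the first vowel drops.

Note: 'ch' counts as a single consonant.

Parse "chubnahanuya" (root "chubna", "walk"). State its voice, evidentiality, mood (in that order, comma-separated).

Segment: chubna-ha-nu-ya.
voice: -ha → passive.
evidentiality: -nu → witnessed.
mood: -ya → indicative.

passive, witnessed, indicative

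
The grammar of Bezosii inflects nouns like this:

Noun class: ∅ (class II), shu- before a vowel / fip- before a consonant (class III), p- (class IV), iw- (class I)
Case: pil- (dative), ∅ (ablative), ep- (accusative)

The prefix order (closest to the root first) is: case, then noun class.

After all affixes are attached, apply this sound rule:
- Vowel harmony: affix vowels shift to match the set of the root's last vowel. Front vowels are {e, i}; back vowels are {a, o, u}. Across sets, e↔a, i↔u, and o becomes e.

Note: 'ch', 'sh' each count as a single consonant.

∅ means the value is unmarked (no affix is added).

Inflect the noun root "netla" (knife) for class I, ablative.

case = ablative: zero marking, form stays netla.
Attach noun class class I iw- → iwnetla.
Apply vowel harmony: iwnetla → uwnetla.

uwnetla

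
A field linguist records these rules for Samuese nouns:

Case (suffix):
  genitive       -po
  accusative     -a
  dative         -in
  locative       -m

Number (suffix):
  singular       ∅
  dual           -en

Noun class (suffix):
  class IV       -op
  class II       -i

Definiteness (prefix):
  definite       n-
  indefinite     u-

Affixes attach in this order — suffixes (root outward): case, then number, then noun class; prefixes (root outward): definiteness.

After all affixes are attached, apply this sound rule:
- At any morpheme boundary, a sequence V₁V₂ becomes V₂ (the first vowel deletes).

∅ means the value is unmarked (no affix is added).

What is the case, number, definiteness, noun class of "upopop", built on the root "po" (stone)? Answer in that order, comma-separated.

Segment: u-po-po-op.
case: -po → genitive.
number: ∅ → singular.
definiteness: u- → indefinite.
noun class: -op → class IV.

genitive, singular, indefinite, class IV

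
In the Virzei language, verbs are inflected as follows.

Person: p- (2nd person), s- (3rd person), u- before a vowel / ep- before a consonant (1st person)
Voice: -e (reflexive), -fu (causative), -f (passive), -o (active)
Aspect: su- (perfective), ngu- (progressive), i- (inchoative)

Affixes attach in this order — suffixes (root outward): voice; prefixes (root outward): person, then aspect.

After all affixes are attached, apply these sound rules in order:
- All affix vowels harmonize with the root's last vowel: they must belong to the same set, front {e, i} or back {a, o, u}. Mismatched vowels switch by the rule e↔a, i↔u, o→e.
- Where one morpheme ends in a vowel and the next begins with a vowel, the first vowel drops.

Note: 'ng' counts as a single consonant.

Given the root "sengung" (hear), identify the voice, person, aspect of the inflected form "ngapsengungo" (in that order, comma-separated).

Segment: ngu-ep-sengung-o.
voice: -o → active.
person: u/ep- → 1st person.
aspect: ngu- → progressive.

active, 1st person, progressive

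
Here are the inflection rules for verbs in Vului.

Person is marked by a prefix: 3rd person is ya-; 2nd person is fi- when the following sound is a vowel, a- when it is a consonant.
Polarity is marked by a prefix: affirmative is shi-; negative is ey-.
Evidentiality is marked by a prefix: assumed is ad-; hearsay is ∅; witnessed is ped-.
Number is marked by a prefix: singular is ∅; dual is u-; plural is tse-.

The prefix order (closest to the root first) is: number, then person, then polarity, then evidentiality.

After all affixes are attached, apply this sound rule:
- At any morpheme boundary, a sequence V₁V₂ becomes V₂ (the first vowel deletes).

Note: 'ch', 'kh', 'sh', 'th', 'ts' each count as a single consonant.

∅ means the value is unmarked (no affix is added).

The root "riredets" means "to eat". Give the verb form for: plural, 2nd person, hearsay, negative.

Attach number plural tse- → tseriredets.
Attach person 2nd person a- (before consonant 'ts') → atseriredets.
Attach polarity negative ey- → eyatseriredets.
evidentiality = hearsay: zero marking, form stays eyatseriredets.
Vowel deletion: no change.

eyatseriredets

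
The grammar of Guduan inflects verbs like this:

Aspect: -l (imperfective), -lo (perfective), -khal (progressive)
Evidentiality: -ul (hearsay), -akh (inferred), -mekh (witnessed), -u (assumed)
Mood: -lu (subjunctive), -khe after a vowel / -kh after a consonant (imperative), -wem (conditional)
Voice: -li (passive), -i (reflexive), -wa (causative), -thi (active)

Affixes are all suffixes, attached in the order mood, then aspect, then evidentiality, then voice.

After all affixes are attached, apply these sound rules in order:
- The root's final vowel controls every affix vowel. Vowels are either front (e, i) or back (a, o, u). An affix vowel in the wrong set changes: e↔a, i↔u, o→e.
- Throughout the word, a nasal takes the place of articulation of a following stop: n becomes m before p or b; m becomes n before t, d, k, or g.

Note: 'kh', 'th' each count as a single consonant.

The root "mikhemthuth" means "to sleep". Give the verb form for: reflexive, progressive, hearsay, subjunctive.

mikhemthuthlukhalulu

Attach mood subjunctive -lu → mikhemthuthlu.
Attach aspect progressive -khal → mikhemthuthlukhal.
Attach evidentiality hearsay -ul → mikhemthuthlukhalul.
Attach voice reflexive -i → mikhemthuthlukhaluli.
Apply vowel harmony: mikhemthuthlukhaluli → mikhemthuthlukhalulu.
Nasal assimilation: no change.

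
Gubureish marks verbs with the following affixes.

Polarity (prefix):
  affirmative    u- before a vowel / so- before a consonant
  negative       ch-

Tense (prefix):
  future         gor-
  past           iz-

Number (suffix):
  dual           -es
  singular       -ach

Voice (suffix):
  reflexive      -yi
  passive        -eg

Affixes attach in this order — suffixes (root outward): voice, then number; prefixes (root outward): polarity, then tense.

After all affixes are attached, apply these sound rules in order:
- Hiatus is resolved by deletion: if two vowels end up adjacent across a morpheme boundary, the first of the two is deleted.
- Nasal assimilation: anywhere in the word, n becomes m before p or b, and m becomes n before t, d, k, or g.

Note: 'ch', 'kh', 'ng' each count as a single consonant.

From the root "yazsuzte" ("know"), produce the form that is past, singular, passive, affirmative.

Attach voice passive -eg → yazsuzteeg.
Attach polarity affirmative so- (before consonant 'y') → soyazsuzteeg.
Attach number singular -ach → soyazsuzteegach.
Attach tense past iz- → izsoyazsuzteegach.
Apply vowel deletion: izsoyazsuzteegach → izsoyazsuztegach.
Nasal assimilation: no change.

izsoyazsuztegach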